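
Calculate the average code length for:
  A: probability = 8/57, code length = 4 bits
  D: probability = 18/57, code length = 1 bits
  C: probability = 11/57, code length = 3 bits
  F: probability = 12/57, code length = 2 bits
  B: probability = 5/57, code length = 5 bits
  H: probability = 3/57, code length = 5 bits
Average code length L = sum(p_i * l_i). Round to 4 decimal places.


Weighted contributions p_i * l_i:
  A: (8/57) * 4 = 32/57
  D: (18/57) * 1 = 18/57
  C: (11/57) * 3 = 33/57
  F: (12/57) * 2 = 24/57
  B: (5/57) * 5 = 25/57
  H: (3/57) * 5 = 15/57
Sum = (32 + 18 + 33 + 24 + 25 + 15)/57 = 147/57

L = 147/57 = 2.5789 bits/symbol


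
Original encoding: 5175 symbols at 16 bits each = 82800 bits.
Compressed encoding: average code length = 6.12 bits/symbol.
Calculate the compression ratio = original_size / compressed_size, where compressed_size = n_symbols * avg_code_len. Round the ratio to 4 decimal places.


original_size = n_symbols * orig_bits = 5175 * 16 = 82800 bits
compressed_size = n_symbols * avg_code_len = 5175 * 6.12 = 31671.0 bits
ratio = original_size / compressed_size = 82800 / 31671.0 = 2.6144

Compression ratio = 2.6144


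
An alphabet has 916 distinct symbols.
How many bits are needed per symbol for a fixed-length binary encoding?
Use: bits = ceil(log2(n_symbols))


log2(916) = 9.8392
Bracket: 2^9 = 512 < 916 <= 2^10 = 1024
So ceil(log2(916)) = 10

bits = ceil(log2(916)) = ceil(9.8392) = 10 bits


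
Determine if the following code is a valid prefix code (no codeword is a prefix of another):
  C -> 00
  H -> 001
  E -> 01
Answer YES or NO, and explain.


Checking each pair (does one codeword prefix another?):
  C='00' vs H='001': prefix -- VIOLATION

NO -- this is NOT a valid prefix code. C (00) is a prefix of H (001).


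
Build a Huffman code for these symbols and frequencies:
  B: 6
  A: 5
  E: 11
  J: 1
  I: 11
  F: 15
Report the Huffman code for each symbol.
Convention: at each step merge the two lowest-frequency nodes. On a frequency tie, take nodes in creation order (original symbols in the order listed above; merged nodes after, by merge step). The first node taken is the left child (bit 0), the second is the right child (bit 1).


Huffman tree construction:
Step 1: Merge J(1) + A(5) = 6
Step 2: Merge B(6) + (J+A)(6) = 12
Step 3: Merge E(11) + I(11) = 22
Step 4: Merge (B+(J+A))(12) + F(15) = 27
Step 5: Merge (E+I)(22) + ((B+(J+A))+F)(27) = 49
Read each symbol's code off the tree from the root (left child = 0, right child = 1).

Codes:
  B: 100 (length 3)
  A: 1011 (length 4)
  E: 00 (length 2)
  J: 1010 (length 4)
  I: 01 (length 2)
  F: 11 (length 2)
Average code length: 116/49 = 2.3673 bits/symbol


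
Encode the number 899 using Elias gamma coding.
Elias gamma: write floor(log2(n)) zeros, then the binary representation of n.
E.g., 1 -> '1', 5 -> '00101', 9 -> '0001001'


num_bits = floor(log2(899)) + 1 = 10
leading_zeros = num_bits - 1 = 9
binary(899) = 1110000011

Elias gamma(899) = '000000000' + '1110000011' = 0000000001110000011 (19 bits)


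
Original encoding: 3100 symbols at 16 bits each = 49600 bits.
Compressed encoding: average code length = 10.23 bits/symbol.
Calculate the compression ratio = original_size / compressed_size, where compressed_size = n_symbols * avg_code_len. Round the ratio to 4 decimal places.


original_size = n_symbols * orig_bits = 3100 * 16 = 49600 bits
compressed_size = n_symbols * avg_code_len = 3100 * 10.23 = 31713.0 bits
ratio = original_size / compressed_size = 49600 / 31713.0 = 1.564

Compression ratio = 1.564


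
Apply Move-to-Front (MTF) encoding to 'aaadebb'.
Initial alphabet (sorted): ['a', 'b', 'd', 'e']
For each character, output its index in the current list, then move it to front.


MTF encoding:
'a': index 0 in ['a', 'b', 'd', 'e'] -> ['a', 'b', 'd', 'e']
'a': index 0 in ['a', 'b', 'd', 'e'] -> ['a', 'b', 'd', 'e']
'a': index 0 in ['a', 'b', 'd', 'e'] -> ['a', 'b', 'd', 'e']
'd': index 2 in ['a', 'b', 'd', 'e'] -> ['d', 'a', 'b', 'e']
'e': index 3 in ['d', 'a', 'b', 'e'] -> ['e', 'd', 'a', 'b']
'b': index 3 in ['e', 'd', 'a', 'b'] -> ['b', 'e', 'd', 'a']
'b': index 0 in ['b', 'e', 'd', 'a'] -> ['b', 'e', 'd', 'a']


Output: [0, 0, 0, 2, 3, 3, 0]


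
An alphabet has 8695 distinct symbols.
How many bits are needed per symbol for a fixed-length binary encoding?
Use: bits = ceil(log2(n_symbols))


log2(8695) = 13.086
Bracket: 2^13 = 8192 < 8695 <= 2^14 = 16384
So ceil(log2(8695)) = 14

bits = ceil(log2(8695)) = ceil(13.086) = 14 bits


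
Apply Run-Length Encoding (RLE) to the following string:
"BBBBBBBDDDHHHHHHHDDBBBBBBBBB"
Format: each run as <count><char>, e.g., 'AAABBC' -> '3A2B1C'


Scanning runs left to right:
  i=0: run of 'B' x 7 -> '7B'
  i=7: run of 'D' x 3 -> '3D'
  i=10: run of 'H' x 7 -> '7H'
  i=17: run of 'D' x 2 -> '2D'
  i=19: run of 'B' x 9 -> '9B'

RLE = 7B3D7H2D9B


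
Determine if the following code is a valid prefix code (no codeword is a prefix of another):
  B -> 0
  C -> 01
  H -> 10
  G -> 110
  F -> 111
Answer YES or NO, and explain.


Checking each pair (does one codeword prefix another?):
  B='0' vs C='01': prefix -- VIOLATION

NO -- this is NOT a valid prefix code. B (0) is a prefix of C (01).


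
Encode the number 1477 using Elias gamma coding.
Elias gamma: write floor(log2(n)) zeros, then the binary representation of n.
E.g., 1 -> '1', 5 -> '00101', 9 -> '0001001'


num_bits = floor(log2(1477)) + 1 = 11
leading_zeros = num_bits - 1 = 10
binary(1477) = 10111000101

Elias gamma(1477) = '0000000000' + '10111000101' = 000000000010111000101 (21 bits)


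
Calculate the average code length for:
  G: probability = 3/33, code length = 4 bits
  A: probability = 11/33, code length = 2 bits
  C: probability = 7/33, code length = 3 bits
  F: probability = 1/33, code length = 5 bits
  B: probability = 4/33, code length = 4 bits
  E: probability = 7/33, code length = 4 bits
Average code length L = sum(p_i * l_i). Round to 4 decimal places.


Weighted contributions p_i * l_i:
  G: (3/33) * 4 = 12/33
  A: (11/33) * 2 = 22/33
  C: (7/33) * 3 = 21/33
  F: (1/33) * 5 = 5/33
  B: (4/33) * 4 = 16/33
  E: (7/33) * 4 = 28/33
Sum = (12 + 22 + 21 + 5 + 16 + 28)/33 = 104/33

L = 104/33 = 3.1515 bits/symbol


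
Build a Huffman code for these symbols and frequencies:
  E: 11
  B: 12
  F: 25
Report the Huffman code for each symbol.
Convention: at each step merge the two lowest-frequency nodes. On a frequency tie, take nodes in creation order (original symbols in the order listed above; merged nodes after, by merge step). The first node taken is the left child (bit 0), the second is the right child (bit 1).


Huffman tree construction:
Step 1: Merge E(11) + B(12) = 23
Step 2: Merge (E+B)(23) + F(25) = 48
Read each symbol's code off the tree from the root (left child = 0, right child = 1).

Codes:
  E: 00 (length 2)
  B: 01 (length 2)
  F: 1 (length 1)
Average code length: 71/48 = 1.4792 bits/symbol


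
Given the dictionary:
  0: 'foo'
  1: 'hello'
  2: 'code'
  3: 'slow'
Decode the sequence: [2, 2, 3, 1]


Look up each index in the dictionary:
  2 -> 'code'
  2 -> 'code'
  3 -> 'slow'
  1 -> 'hello'

Decoded: "code code slow hello"


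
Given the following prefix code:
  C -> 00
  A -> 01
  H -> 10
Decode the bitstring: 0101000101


Decoding step by step:
Bits 01 -> A
Bits 01 -> A
Bits 00 -> C
Bits 01 -> A
Bits 01 -> A


Decoded message: AACAA


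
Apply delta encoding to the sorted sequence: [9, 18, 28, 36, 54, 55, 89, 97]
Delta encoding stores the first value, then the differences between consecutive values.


First value: 9
Deltas:
  18 - 9 = 9
  28 - 18 = 10
  36 - 28 = 8
  54 - 36 = 18
  55 - 54 = 1
  89 - 55 = 34
  97 - 89 = 8


Delta encoded: [9, 9, 10, 8, 18, 1, 34, 8]


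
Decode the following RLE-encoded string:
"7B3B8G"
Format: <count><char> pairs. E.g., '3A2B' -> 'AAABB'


Expanding each <count><char> pair:
  7B -> 'BBBBBBB'
  3B -> 'BBB'
  8G -> 'GGGGGGGG'

Decoded = BBBBBBBBBBGGGGGGGG


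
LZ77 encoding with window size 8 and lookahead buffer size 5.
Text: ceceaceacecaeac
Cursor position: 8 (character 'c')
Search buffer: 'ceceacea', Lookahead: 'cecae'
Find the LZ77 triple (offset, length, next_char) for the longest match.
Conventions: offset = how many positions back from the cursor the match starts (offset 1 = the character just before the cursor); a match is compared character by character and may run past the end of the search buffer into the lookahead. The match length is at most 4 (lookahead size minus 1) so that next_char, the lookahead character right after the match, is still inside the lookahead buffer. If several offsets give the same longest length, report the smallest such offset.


Try each offset into the search buffer:
  offset=1 (pos 7, char 'a'): match length 0
  offset=2 (pos 6, char 'e'): match length 0
  offset=3 (pos 5, char 'c'): match length 2
  offset=4 (pos 4, char 'a'): match length 0
  offset=5 (pos 3, char 'e'): match length 0
  offset=6 (pos 2, char 'c'): match length 2
  offset=7 (pos 1, char 'e'): match length 0
  offset=8 (pos 0, char 'c'): match length 3
Longest match has length 3 at offset 8.
next_char = character at position 8 + 3 = 11 -> 'a'

Best match: offset=8, length=3 (matching 'cec' starting at position 0)
LZ77 triple: (8, 3, 'a')


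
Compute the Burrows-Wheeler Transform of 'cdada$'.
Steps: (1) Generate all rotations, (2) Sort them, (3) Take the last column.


Rotations (sorted):
  0: $cdada -> last char: a
  1: a$cdad -> last char: d
  2: ada$cd -> last char: d
  3: cdada$ -> last char: $
  4: da$cda -> last char: a
  5: dada$c -> last char: c


BWT = add$ac


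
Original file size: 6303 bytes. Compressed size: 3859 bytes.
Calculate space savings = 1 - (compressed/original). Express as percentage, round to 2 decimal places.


ratio = compressed/original = 3859/6303 = 0.612248
savings = 1 - ratio = 1 - 0.612248 = 0.387752
as a percentage: 0.387752 * 100 = 38.78%

Space savings = 1 - 3859/6303 = 38.78%


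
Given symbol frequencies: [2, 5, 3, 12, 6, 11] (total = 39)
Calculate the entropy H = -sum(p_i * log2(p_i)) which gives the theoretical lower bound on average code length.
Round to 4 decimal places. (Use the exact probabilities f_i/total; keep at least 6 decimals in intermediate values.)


Per-symbol terms -p_i * log2(p_i) with p_i = f_i/39:
  p = 2/39 = 0.051282: log2(p) = -4.285402, -p*log2(p) = 0.219764
  p = 5/39 = 0.128205: log2(p) = -2.963474, -p*log2(p) = 0.379933
  p = 3/39 = 0.076923: log2(p) = -3.700440, -p*log2(p) = 0.284649
  p = 12/39 = 0.307692: log2(p) = -1.700440, -p*log2(p) = 0.523212
  p = 6/39 = 0.153846: log2(p) = -2.700440, -p*log2(p) = 0.415452
  p = 11/39 = 0.282051: log2(p) = -1.825971, -p*log2(p) = 0.515017
H = 0.219764 + 0.379933 + 0.284649 + 0.523212 + 0.415452 + 0.515017 = 2.338027

H = 2.338 bits/symbol


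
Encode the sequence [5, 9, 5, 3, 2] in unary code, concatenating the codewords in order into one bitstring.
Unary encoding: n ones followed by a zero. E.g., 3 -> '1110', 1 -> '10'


Encode each number as n ones followed by a terminating 0:
  5 -> 111110 (6 bits)
  9 -> 1111111110 (10 bits)
  5 -> 111110 (6 bits)
  3 -> 1110 (4 bits)
  2 -> 110 (3 bits)
Total length = 6 + 10 + 6 + 4 + 3 = 29 bits.

Unary([5, 9, 5, 3, 2]) = 11111011111111101111101110110 (29 bits)


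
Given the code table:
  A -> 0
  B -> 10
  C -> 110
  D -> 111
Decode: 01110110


Decoding:
0 -> A
111 -> D
0 -> A
110 -> C


Result: ADAC


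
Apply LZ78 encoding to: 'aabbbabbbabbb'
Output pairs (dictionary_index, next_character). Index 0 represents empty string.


LZ78 encoding steps:
Dictionary: {0: ''}
Step 1: w='' (idx 0), next='a' -> output (0, 'a'), add 'a' as idx 1
Step 2: w='a' (idx 1), next='b' -> output (1, 'b'), add 'ab' as idx 2
Step 3: w='' (idx 0), next='b' -> output (0, 'b'), add 'b' as idx 3
Step 4: w='b' (idx 3), next='a' -> output (3, 'a'), add 'ba' as idx 4
Step 5: w='b' (idx 3), next='b' -> output (3, 'b'), add 'bb' as idx 5
Step 6: w='ba' (idx 4), next='b' -> output (4, 'b'), add 'bab' as idx 6
Step 7: w='bb' (idx 5), end of input -> output (5, '')


Encoded: [(0, 'a'), (1, 'b'), (0, 'b'), (3, 'a'), (3, 'b'), (4, 'b'), (5, '')]


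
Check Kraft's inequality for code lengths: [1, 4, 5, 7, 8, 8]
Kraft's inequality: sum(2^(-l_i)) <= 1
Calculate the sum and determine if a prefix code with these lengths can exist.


Sum = 2^(-1) + 2^(-4) + 2^(-5) + 2^(-7) + 2^(-8) + 2^(-8)
    = 0.5 + 0.0625 + 0.03125 + 0.0078125 + 0.00390625 + 0.00390625
    = 156/256 = 0.609375
Since 0.609375 <= 1, Kraft's inequality IS satisfied.
A prefix code with these lengths CAN exist.

Kraft sum = 0.609375. Satisfied.


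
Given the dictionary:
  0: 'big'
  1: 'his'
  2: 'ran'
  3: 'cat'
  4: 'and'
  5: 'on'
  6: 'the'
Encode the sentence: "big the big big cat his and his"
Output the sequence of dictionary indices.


Look up each word in the dictionary:
  'big' -> 0
  'the' -> 6
  'big' -> 0
  'big' -> 0
  'cat' -> 3
  'his' -> 1
  'and' -> 4
  'his' -> 1

Encoded: [0, 6, 0, 0, 3, 1, 4, 1]


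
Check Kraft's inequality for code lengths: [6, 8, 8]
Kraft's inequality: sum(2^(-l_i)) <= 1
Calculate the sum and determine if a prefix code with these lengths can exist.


Sum = 2^(-6) + 2^(-8) + 2^(-8)
    = 0.015625 + 0.00390625 + 0.00390625
    = 6/256 = 0.0234375
Since 0.0234375 <= 1, Kraft's inequality IS satisfied.
A prefix code with these lengths CAN exist.

Kraft sum = 0.0234375. Satisfied.


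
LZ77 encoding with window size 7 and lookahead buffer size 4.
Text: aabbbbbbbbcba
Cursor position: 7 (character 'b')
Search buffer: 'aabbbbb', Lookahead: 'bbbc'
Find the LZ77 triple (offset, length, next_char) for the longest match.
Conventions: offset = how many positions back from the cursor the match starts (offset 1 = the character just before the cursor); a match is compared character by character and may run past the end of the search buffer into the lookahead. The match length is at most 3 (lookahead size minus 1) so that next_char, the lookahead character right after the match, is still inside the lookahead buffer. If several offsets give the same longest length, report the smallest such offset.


Try each offset into the search buffer:
  offset=1 (pos 6, char 'b'): match length 3
  offset=2 (pos 5, char 'b'): match length 3
  offset=3 (pos 4, char 'b'): match length 3
  offset=4 (pos 3, char 'b'): match length 3
  offset=5 (pos 2, char 'b'): match length 3
  offset=6 (pos 1, char 'a'): match length 0
  offset=7 (pos 0, char 'a'): match length 0
Longest match has length 3, found at offsets 1, 2, 3, 4, 5; take the smallest, offset 1.
next_char = character at position 7 + 3 = 10 -> 'c'

Best match: offset=1, length=3 (matching 'bbb' starting at position 6)
LZ77 triple: (1, 3, 'c')


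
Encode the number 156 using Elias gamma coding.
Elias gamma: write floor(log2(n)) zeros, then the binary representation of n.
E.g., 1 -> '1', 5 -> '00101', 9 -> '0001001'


num_bits = floor(log2(156)) + 1 = 8
leading_zeros = num_bits - 1 = 7
binary(156) = 10011100

Elias gamma(156) = '0000000' + '10011100' = 000000010011100 (15 bits)


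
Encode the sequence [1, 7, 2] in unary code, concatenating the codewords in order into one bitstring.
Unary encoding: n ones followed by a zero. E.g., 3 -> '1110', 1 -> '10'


Encode each number as n ones followed by a terminating 0:
  1 -> 10 (2 bits)
  7 -> 11111110 (8 bits)
  2 -> 110 (3 bits)
Total length = 2 + 8 + 3 = 13 bits.

Unary([1, 7, 2]) = 1011111110110 (13 bits)


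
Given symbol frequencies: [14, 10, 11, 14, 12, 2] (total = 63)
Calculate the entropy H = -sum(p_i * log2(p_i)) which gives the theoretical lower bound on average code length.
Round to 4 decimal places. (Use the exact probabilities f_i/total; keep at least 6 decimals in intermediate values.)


Per-symbol terms -p_i * log2(p_i) with p_i = f_i/63:
  p = 14/63 = 0.222222: log2(p) = -2.169925, -p*log2(p) = 0.482206
  p = 10/63 = 0.158730: log2(p) = -2.655352, -p*log2(p) = 0.421484
  p = 11/63 = 0.174603: log2(p) = -2.517848, -p*log2(p) = 0.439624
  p = 14/63 = 0.222222: log2(p) = -2.169925, -p*log2(p) = 0.482206
  p = 12/63 = 0.190476: log2(p) = -2.392317, -p*log2(p) = 0.455680
  p = 2/63 = 0.031746: log2(p) = -4.977280, -p*log2(p) = 0.158009
H = 0.482206 + 0.421484 + 0.439624 + 0.482206 + 0.455680 + 0.158009 = 2.439209

H = 2.4392 bits/symbol


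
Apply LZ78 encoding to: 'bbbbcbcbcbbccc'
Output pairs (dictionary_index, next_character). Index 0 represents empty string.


LZ78 encoding steps:
Dictionary: {0: ''}
Step 1: w='' (idx 0), next='b' -> output (0, 'b'), add 'b' as idx 1
Step 2: w='b' (idx 1), next='b' -> output (1, 'b'), add 'bb' as idx 2
Step 3: w='b' (idx 1), next='c' -> output (1, 'c'), add 'bc' as idx 3
Step 4: w='bc' (idx 3), next='b' -> output (3, 'b'), add 'bcb' as idx 4
Step 5: w='' (idx 0), next='c' -> output (0, 'c'), add 'c' as idx 5
Step 6: w='bb' (idx 2), next='c' -> output (2, 'c'), add 'bbc' as idx 6
Step 7: w='c' (idx 5), next='c' -> output (5, 'c'), add 'cc' as idx 7


Encoded: [(0, 'b'), (1, 'b'), (1, 'c'), (3, 'b'), (0, 'c'), (2, 'c'), (5, 'c')]


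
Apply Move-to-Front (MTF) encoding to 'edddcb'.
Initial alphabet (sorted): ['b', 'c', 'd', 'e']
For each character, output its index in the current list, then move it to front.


MTF encoding:
'e': index 3 in ['b', 'c', 'd', 'e'] -> ['e', 'b', 'c', 'd']
'd': index 3 in ['e', 'b', 'c', 'd'] -> ['d', 'e', 'b', 'c']
'd': index 0 in ['d', 'e', 'b', 'c'] -> ['d', 'e', 'b', 'c']
'd': index 0 in ['d', 'e', 'b', 'c'] -> ['d', 'e', 'b', 'c']
'c': index 3 in ['d', 'e', 'b', 'c'] -> ['c', 'd', 'e', 'b']
'b': index 3 in ['c', 'd', 'e', 'b'] -> ['b', 'c', 'd', 'e']


Output: [3, 3, 0, 0, 3, 3]


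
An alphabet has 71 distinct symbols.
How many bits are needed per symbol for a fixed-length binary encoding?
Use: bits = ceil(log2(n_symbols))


log2(71) = 6.1497
Bracket: 2^6 = 64 < 71 <= 2^7 = 128
So ceil(log2(71)) = 7

bits = ceil(log2(71)) = ceil(6.1497) = 7 bits


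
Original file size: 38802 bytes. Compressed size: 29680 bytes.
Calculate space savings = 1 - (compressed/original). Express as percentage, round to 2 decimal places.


ratio = compressed/original = 29680/38802 = 0.764909
savings = 1 - ratio = 1 - 0.764909 = 0.235091
as a percentage: 0.235091 * 100 = 23.51%

Space savings = 1 - 29680/38802 = 23.51%


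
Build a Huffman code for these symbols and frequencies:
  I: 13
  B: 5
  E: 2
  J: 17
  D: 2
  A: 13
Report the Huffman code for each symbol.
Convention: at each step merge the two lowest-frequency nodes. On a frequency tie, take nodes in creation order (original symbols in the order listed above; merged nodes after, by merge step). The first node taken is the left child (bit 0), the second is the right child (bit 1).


Huffman tree construction:
Step 1: Merge E(2) + D(2) = 4
Step 2: Merge (E+D)(4) + B(5) = 9
Step 3: Merge ((E+D)+B)(9) + I(13) = 22
Step 4: Merge A(13) + J(17) = 30
Step 5: Merge (((E+D)+B)+I)(22) + (A+J)(30) = 52
Read each symbol's code off the tree from the root (left child = 0, right child = 1).

Codes:
  I: 01 (length 2)
  B: 001 (length 3)
  E: 0000 (length 4)
  J: 11 (length 2)
  D: 0001 (length 4)
  A: 10 (length 2)
Average code length: 117/52 = 2.2500 bits/symbol


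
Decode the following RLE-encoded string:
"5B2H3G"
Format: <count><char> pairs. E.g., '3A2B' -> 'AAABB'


Expanding each <count><char> pair:
  5B -> 'BBBBB'
  2H -> 'HH'
  3G -> 'GGG'

Decoded = BBBBBHHGGG


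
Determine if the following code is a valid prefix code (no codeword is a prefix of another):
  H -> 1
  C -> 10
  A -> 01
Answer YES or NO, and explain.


Checking each pair (does one codeword prefix another?):
  H='1' vs C='10': prefix -- VIOLATION

NO -- this is NOT a valid prefix code. H (1) is a prefix of C (10).


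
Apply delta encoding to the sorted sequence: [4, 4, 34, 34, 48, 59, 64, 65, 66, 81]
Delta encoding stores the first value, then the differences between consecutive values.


First value: 4
Deltas:
  4 - 4 = 0
  34 - 4 = 30
  34 - 34 = 0
  48 - 34 = 14
  59 - 48 = 11
  64 - 59 = 5
  65 - 64 = 1
  66 - 65 = 1
  81 - 66 = 15


Delta encoded: [4, 0, 30, 0, 14, 11, 5, 1, 1, 15]


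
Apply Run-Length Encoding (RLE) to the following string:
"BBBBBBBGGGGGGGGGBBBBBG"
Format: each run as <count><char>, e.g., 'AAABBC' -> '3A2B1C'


Scanning runs left to right:
  i=0: run of 'B' x 7 -> '7B'
  i=7: run of 'G' x 9 -> '9G'
  i=16: run of 'B' x 5 -> '5B'
  i=21: run of 'G' x 1 -> '1G'

RLE = 7B9G5B1G


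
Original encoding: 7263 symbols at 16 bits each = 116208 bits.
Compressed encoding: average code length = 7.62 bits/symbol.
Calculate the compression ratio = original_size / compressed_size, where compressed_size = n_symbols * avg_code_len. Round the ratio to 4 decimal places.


original_size = n_symbols * orig_bits = 7263 * 16 = 116208 bits
compressed_size = n_symbols * avg_code_len = 7263 * 7.62 = 55344.06 bits
ratio = original_size / compressed_size = 116208 / 55344.06 = 2.0997

Compression ratio = 2.0997


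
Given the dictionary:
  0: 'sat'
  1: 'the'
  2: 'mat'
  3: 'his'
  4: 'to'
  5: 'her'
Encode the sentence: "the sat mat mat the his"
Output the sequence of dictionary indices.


Look up each word in the dictionary:
  'the' -> 1
  'sat' -> 0
  'mat' -> 2
  'mat' -> 2
  'the' -> 1
  'his' -> 3

Encoded: [1, 0, 2, 2, 1, 3]


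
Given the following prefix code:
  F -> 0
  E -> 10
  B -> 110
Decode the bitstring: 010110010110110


Decoding step by step:
Bits 0 -> F
Bits 10 -> E
Bits 110 -> B
Bits 0 -> F
Bits 10 -> E
Bits 110 -> B
Bits 110 -> B


Decoded message: FEBFEBB


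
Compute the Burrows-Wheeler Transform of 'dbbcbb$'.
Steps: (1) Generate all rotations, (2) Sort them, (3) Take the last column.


Rotations (sorted):
  0: $dbbcbb -> last char: b
  1: b$dbbcb -> last char: b
  2: bb$dbbc -> last char: c
  3: bbcbb$d -> last char: d
  4: bcbb$db -> last char: b
  5: cbb$dbb -> last char: b
  6: dbbcbb$ -> last char: $


BWT = bbcdbb$


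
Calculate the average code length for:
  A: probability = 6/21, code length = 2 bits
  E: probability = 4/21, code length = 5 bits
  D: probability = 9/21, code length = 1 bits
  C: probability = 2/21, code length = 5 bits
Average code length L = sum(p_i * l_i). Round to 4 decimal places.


Weighted contributions p_i * l_i:
  A: (6/21) * 2 = 12/21
  E: (4/21) * 5 = 20/21
  D: (9/21) * 1 = 9/21
  C: (2/21) * 5 = 10/21
Sum = (12 + 20 + 9 + 10)/21 = 51/21

L = 51/21 = 2.4286 bits/symbol


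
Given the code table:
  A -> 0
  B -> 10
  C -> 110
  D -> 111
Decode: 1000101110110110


Decoding:
10 -> B
0 -> A
0 -> A
10 -> B
111 -> D
0 -> A
110 -> C
110 -> C


Result: BAABDACC


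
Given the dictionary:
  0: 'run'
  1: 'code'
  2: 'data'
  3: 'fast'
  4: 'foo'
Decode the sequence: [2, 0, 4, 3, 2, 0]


Look up each index in the dictionary:
  2 -> 'data'
  0 -> 'run'
  4 -> 'foo'
  3 -> 'fast'
  2 -> 'data'
  0 -> 'run'

Decoded: "data run foo fast data run"


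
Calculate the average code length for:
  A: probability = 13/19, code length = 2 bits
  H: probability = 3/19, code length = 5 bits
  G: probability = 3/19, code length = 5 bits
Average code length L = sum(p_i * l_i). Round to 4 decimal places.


Weighted contributions p_i * l_i:
  A: (13/19) * 2 = 26/19
  H: (3/19) * 5 = 15/19
  G: (3/19) * 5 = 15/19
Sum = (26 + 15 + 15)/19 = 56/19

L = 56/19 = 2.9474 bits/symbol


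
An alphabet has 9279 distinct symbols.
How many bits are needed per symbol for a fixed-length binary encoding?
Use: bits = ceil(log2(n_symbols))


log2(9279) = 13.1798
Bracket: 2^13 = 8192 < 9279 <= 2^14 = 16384
So ceil(log2(9279)) = 14

bits = ceil(log2(9279)) = ceil(13.1798) = 14 bits


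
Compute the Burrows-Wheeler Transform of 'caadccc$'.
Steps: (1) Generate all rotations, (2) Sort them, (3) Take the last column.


Rotations (sorted):
  0: $caadccc -> last char: c
  1: aadccc$c -> last char: c
  2: adccc$ca -> last char: a
  3: c$caadcc -> last char: c
  4: caadccc$ -> last char: $
  5: cc$caadc -> last char: c
  6: ccc$caad -> last char: d
  7: dccc$caa -> last char: a


BWT = ccac$cda


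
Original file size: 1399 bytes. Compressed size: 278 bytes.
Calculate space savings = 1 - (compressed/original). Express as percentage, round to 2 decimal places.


ratio = compressed/original = 278/1399 = 0.198713
savings = 1 - ratio = 1 - 0.198713 = 0.801287
as a percentage: 0.801287 * 100 = 80.13%

Space savings = 1 - 278/1399 = 80.13%


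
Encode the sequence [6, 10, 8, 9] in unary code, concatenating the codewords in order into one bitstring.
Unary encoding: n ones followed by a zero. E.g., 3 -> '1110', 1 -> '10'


Encode each number as n ones followed by a terminating 0:
  6 -> 1111110 (7 bits)
  10 -> 11111111110 (11 bits)
  8 -> 111111110 (9 bits)
  9 -> 1111111110 (10 bits)
Total length = 7 + 11 + 9 + 10 = 37 bits.

Unary([6, 10, 8, 9]) = 1111110111111111101111111101111111110 (37 bits)


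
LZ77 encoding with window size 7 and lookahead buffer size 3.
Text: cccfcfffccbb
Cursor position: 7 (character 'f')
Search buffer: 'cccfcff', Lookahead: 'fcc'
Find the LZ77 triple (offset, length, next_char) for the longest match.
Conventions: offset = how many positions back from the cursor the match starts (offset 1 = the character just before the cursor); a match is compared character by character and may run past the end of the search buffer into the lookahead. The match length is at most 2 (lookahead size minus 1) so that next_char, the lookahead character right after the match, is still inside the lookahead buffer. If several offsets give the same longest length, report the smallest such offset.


Try each offset into the search buffer:
  offset=1 (pos 6, char 'f'): match length 1
  offset=2 (pos 5, char 'f'): match length 1
  offset=3 (pos 4, char 'c'): match length 0
  offset=4 (pos 3, char 'f'): match length 2
  offset=5 (pos 2, char 'c'): match length 0
  offset=6 (pos 1, char 'c'): match length 0
  offset=7 (pos 0, char 'c'): match length 0
Longest match has length 2 at offset 4.
next_char = character at position 7 + 2 = 9 -> 'c'

Best match: offset=4, length=2 (matching 'fc' starting at position 3)
LZ77 triple: (4, 2, 'c')


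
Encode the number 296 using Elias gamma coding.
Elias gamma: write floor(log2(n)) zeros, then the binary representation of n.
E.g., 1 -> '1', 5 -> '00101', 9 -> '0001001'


num_bits = floor(log2(296)) + 1 = 9
leading_zeros = num_bits - 1 = 8
binary(296) = 100101000

Elias gamma(296) = '00000000' + '100101000' = 00000000100101000 (17 bits)


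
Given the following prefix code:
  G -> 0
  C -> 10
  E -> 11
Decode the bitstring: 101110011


Decoding step by step:
Bits 10 -> C
Bits 11 -> E
Bits 10 -> C
Bits 0 -> G
Bits 11 -> E


Decoded message: CECGE


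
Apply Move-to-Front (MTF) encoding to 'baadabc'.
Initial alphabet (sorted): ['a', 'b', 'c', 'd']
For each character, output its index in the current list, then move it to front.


MTF encoding:
'b': index 1 in ['a', 'b', 'c', 'd'] -> ['b', 'a', 'c', 'd']
'a': index 1 in ['b', 'a', 'c', 'd'] -> ['a', 'b', 'c', 'd']
'a': index 0 in ['a', 'b', 'c', 'd'] -> ['a', 'b', 'c', 'd']
'd': index 3 in ['a', 'b', 'c', 'd'] -> ['d', 'a', 'b', 'c']
'a': index 1 in ['d', 'a', 'b', 'c'] -> ['a', 'd', 'b', 'c']
'b': index 2 in ['a', 'd', 'b', 'c'] -> ['b', 'a', 'd', 'c']
'c': index 3 in ['b', 'a', 'd', 'c'] -> ['c', 'b', 'a', 'd']


Output: [1, 1, 0, 3, 1, 2, 3]


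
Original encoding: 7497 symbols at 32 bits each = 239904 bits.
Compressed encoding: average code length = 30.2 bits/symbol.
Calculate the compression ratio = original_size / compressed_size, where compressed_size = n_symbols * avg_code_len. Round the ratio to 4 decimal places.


original_size = n_symbols * orig_bits = 7497 * 32 = 239904 bits
compressed_size = n_symbols * avg_code_len = 7497 * 30.2 = 226409.4 bits
ratio = original_size / compressed_size = 239904 / 226409.4 = 1.0596

Compression ratio = 1.0596


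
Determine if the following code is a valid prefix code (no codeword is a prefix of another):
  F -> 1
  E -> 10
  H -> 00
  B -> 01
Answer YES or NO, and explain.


Checking each pair (does one codeword prefix another?):
  F='1' vs E='10': prefix -- VIOLATION

NO -- this is NOT a valid prefix code. F (1) is a prefix of E (10).


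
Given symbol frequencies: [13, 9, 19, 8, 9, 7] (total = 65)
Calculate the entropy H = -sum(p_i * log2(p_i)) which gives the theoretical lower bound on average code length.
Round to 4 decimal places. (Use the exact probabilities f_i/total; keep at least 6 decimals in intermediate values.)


Per-symbol terms -p_i * log2(p_i) with p_i = f_i/65:
  p = 13/65 = 0.200000: log2(p) = -2.321928, -p*log2(p) = 0.464386
  p = 9/65 = 0.138462: log2(p) = -2.852443, -p*log2(p) = 0.394954
  p = 19/65 = 0.292308: log2(p) = -1.774440, -p*log2(p) = 0.518683
  p = 8/65 = 0.123077: log2(p) = -3.022368, -p*log2(p) = 0.371984
  p = 9/65 = 0.138462: log2(p) = -2.852443, -p*log2(p) = 0.394954
  p = 7/65 = 0.107692: log2(p) = -3.215013, -p*log2(p) = 0.346232
H = 0.464386 + 0.394954 + 0.518683 + 0.371984 + 0.394954 + 0.346232 = 2.491193

H = 2.4912 bits/symbol


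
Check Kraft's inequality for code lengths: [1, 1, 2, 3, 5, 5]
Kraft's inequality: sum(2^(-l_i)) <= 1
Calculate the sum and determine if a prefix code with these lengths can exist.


Sum = 2^(-1) + 2^(-1) + 2^(-2) + 2^(-3) + 2^(-5) + 2^(-5)
    = 0.5 + 0.5 + 0.25 + 0.125 + 0.03125 + 0.03125
    = 46/32 = 1.4375
Since 1.4375 > 1, Kraft's inequality is NOT satisfied.
A prefix code with these lengths CANNOT exist.

Kraft sum = 1.4375. Not satisfied.


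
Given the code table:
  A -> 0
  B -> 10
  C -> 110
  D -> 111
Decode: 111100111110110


Decoding:
111 -> D
10 -> B
0 -> A
111 -> D
110 -> C
110 -> C


Result: DBADCC


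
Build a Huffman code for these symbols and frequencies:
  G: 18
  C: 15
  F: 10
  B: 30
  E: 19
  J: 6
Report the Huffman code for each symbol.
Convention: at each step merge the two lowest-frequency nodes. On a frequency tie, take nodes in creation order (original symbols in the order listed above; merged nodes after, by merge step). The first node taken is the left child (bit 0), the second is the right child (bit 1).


Huffman tree construction:
Step 1: Merge J(6) + F(10) = 16
Step 2: Merge C(15) + (J+F)(16) = 31
Step 3: Merge G(18) + E(19) = 37
Step 4: Merge B(30) + (C+(J+F))(31) = 61
Step 5: Merge (G+E)(37) + (B+(C+(J+F)))(61) = 98
Read each symbol's code off the tree from the root (left child = 0, right child = 1).

Codes:
  G: 00 (length 2)
  C: 110 (length 3)
  F: 1111 (length 4)
  B: 10 (length 2)
  E: 01 (length 2)
  J: 1110 (length 4)
Average code length: 243/98 = 2.4796 bits/symbol


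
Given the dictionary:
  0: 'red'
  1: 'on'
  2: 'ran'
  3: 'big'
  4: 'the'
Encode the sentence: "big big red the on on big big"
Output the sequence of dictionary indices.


Look up each word in the dictionary:
  'big' -> 3
  'big' -> 3
  'red' -> 0
  'the' -> 4
  'on' -> 1
  'on' -> 1
  'big' -> 3
  'big' -> 3

Encoded: [3, 3, 0, 4, 1, 1, 3, 3]


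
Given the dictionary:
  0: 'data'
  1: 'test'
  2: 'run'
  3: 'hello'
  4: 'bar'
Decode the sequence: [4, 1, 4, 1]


Look up each index in the dictionary:
  4 -> 'bar'
  1 -> 'test'
  4 -> 'bar'
  1 -> 'test'

Decoded: "bar test bar test"


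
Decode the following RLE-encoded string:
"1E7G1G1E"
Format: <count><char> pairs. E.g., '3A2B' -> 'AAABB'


Expanding each <count><char> pair:
  1E -> 'E'
  7G -> 'GGGGGGG'
  1G -> 'G'
  1E -> 'E'

Decoded = EGGGGGGGGE


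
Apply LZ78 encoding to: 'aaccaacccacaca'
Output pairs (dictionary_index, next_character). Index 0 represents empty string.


LZ78 encoding steps:
Dictionary: {0: ''}
Step 1: w='' (idx 0), next='a' -> output (0, 'a'), add 'a' as idx 1
Step 2: w='a' (idx 1), next='c' -> output (1, 'c'), add 'ac' as idx 2
Step 3: w='' (idx 0), next='c' -> output (0, 'c'), add 'c' as idx 3
Step 4: w='a' (idx 1), next='a' -> output (1, 'a'), add 'aa' as idx 4
Step 5: w='c' (idx 3), next='c' -> output (3, 'c'), add 'cc' as idx 5
Step 6: w='c' (idx 3), next='a' -> output (3, 'a'), add 'ca' as idx 6
Step 7: w='ca' (idx 6), next='c' -> output (6, 'c'), add 'cac' as idx 7
Step 8: w='a' (idx 1), end of input -> output (1, '')


Encoded: [(0, 'a'), (1, 'c'), (0, 'c'), (1, 'a'), (3, 'c'), (3, 'a'), (6, 'c'), (1, '')]


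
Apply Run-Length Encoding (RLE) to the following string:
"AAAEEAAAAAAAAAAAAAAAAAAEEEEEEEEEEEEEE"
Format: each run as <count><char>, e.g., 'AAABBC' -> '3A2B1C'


Scanning runs left to right:
  i=0: run of 'A' x 3 -> '3A'
  i=3: run of 'E' x 2 -> '2E'
  i=5: run of 'A' x 18 -> '18A'
  i=23: run of 'E' x 14 -> '14E'

RLE = 3A2E18A14E


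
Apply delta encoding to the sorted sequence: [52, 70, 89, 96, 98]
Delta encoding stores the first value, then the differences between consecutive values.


First value: 52
Deltas:
  70 - 52 = 18
  89 - 70 = 19
  96 - 89 = 7
  98 - 96 = 2


Delta encoded: [52, 18, 19, 7, 2]


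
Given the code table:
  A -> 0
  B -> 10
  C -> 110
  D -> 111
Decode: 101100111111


Decoding:
10 -> B
110 -> C
0 -> A
111 -> D
111 -> D


Result: BCADD


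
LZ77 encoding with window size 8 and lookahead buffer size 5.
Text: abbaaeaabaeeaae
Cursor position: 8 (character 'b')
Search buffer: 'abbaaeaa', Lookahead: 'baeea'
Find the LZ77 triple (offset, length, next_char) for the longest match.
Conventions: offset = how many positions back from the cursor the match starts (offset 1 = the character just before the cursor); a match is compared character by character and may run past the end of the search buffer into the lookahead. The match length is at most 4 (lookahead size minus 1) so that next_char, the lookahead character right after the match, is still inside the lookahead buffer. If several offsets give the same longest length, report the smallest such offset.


Try each offset into the search buffer:
  offset=1 (pos 7, char 'a'): match length 0
  offset=2 (pos 6, char 'a'): match length 0
  offset=3 (pos 5, char 'e'): match length 0
  offset=4 (pos 4, char 'a'): match length 0
  offset=5 (pos 3, char 'a'): match length 0
  offset=6 (pos 2, char 'b'): match length 2
  offset=7 (pos 1, char 'b'): match length 1
  offset=8 (pos 0, char 'a'): match length 0
Longest match has length 2 at offset 6.
next_char = character at position 8 + 2 = 10 -> 'e'

Best match: offset=6, length=2 (matching 'ba' starting at position 2)
LZ77 triple: (6, 2, 'e')


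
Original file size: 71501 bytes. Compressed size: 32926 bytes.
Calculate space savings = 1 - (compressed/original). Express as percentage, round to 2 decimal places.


ratio = compressed/original = 32926/71501 = 0.460497
savings = 1 - ratio = 1 - 0.460497 = 0.539503
as a percentage: 0.539503 * 100 = 53.95%

Space savings = 1 - 32926/71501 = 53.95%


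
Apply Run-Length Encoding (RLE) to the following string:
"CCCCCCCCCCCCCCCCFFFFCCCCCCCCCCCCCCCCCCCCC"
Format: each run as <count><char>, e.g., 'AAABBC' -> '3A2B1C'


Scanning runs left to right:
  i=0: run of 'C' x 16 -> '16C'
  i=16: run of 'F' x 4 -> '4F'
  i=20: run of 'C' x 21 -> '21C'

RLE = 16C4F21C


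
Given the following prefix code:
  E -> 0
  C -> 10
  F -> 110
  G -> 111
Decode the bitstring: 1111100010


Decoding step by step:
Bits 111 -> G
Bits 110 -> F
Bits 0 -> E
Bits 0 -> E
Bits 10 -> C


Decoded message: GFEEC


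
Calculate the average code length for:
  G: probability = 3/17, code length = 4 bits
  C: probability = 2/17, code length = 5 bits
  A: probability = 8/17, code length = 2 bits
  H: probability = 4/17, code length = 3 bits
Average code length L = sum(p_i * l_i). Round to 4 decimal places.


Weighted contributions p_i * l_i:
  G: (3/17) * 4 = 12/17
  C: (2/17) * 5 = 10/17
  A: (8/17) * 2 = 16/17
  H: (4/17) * 3 = 12/17
Sum = (12 + 10 + 16 + 12)/17 = 50/17

L = 50/17 = 2.9412 bits/symbol


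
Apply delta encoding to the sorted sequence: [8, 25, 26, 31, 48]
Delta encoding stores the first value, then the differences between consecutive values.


First value: 8
Deltas:
  25 - 8 = 17
  26 - 25 = 1
  31 - 26 = 5
  48 - 31 = 17


Delta encoded: [8, 17, 1, 5, 17]


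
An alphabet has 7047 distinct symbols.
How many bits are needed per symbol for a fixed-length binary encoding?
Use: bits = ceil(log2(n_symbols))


log2(7047) = 12.7828
Bracket: 2^12 = 4096 < 7047 <= 2^13 = 8192
So ceil(log2(7047)) = 13

bits = ceil(log2(7047)) = ceil(12.7828) = 13 bits


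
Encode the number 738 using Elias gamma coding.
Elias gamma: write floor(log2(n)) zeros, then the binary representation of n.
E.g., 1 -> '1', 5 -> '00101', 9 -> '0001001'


num_bits = floor(log2(738)) + 1 = 10
leading_zeros = num_bits - 1 = 9
binary(738) = 1011100010

Elias gamma(738) = '000000000' + '1011100010' = 0000000001011100010 (19 bits)


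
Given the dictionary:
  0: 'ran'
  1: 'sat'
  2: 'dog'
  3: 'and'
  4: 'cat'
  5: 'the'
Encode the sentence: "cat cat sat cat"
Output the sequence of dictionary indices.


Look up each word in the dictionary:
  'cat' -> 4
  'cat' -> 4
  'sat' -> 1
  'cat' -> 4

Encoded: [4, 4, 1, 4]


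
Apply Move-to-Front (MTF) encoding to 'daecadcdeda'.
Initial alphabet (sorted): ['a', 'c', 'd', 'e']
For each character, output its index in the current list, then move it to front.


MTF encoding:
'd': index 2 in ['a', 'c', 'd', 'e'] -> ['d', 'a', 'c', 'e']
'a': index 1 in ['d', 'a', 'c', 'e'] -> ['a', 'd', 'c', 'e']
'e': index 3 in ['a', 'd', 'c', 'e'] -> ['e', 'a', 'd', 'c']
'c': index 3 in ['e', 'a', 'd', 'c'] -> ['c', 'e', 'a', 'd']
'a': index 2 in ['c', 'e', 'a', 'd'] -> ['a', 'c', 'e', 'd']
'd': index 3 in ['a', 'c', 'e', 'd'] -> ['d', 'a', 'c', 'e']
'c': index 2 in ['d', 'a', 'c', 'e'] -> ['c', 'd', 'a', 'e']
'd': index 1 in ['c', 'd', 'a', 'e'] -> ['d', 'c', 'a', 'e']
'e': index 3 in ['d', 'c', 'a', 'e'] -> ['e', 'd', 'c', 'a']
'd': index 1 in ['e', 'd', 'c', 'a'] -> ['d', 'e', 'c', 'a']
'a': index 3 in ['d', 'e', 'c', 'a'] -> ['a', 'd', 'e', 'c']


Output: [2, 1, 3, 3, 2, 3, 2, 1, 3, 1, 3]


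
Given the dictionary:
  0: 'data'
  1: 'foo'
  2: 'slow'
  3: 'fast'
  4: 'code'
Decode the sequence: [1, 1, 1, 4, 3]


Look up each index in the dictionary:
  1 -> 'foo'
  1 -> 'foo'
  1 -> 'foo'
  4 -> 'code'
  3 -> 'fast'

Decoded: "foo foo foo code fast"


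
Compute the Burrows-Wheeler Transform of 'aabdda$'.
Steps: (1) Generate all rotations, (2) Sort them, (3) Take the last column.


Rotations (sorted):
  0: $aabdda -> last char: a
  1: a$aabdd -> last char: d
  2: aabdda$ -> last char: $
  3: abdda$a -> last char: a
  4: bdda$aa -> last char: a
  5: da$aabd -> last char: d
  6: dda$aab -> last char: b


BWT = ad$aadb


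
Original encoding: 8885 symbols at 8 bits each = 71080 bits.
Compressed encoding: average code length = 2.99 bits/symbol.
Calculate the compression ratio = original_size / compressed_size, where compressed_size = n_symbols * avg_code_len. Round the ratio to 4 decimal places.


original_size = n_symbols * orig_bits = 8885 * 8 = 71080 bits
compressed_size = n_symbols * avg_code_len = 8885 * 2.99 = 26566.15 bits
ratio = original_size / compressed_size = 71080 / 26566.15 = 2.6756

Compression ratio = 2.6756


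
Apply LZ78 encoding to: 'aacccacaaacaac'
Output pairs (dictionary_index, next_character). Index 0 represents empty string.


LZ78 encoding steps:
Dictionary: {0: ''}
Step 1: w='' (idx 0), next='a' -> output (0, 'a'), add 'a' as idx 1
Step 2: w='a' (idx 1), next='c' -> output (1, 'c'), add 'ac' as idx 2
Step 3: w='' (idx 0), next='c' -> output (0, 'c'), add 'c' as idx 3
Step 4: w='c' (idx 3), next='a' -> output (3, 'a'), add 'ca' as idx 4
Step 5: w='ca' (idx 4), next='a' -> output (4, 'a'), add 'caa' as idx 5
Step 6: w='ac' (idx 2), next='a' -> output (2, 'a'), add 'aca' as idx 6
Step 7: w='ac' (idx 2), end of input -> output (2, '')


Encoded: [(0, 'a'), (1, 'c'), (0, 'c'), (3, 'a'), (4, 'a'), (2, 'a'), (2, '')]


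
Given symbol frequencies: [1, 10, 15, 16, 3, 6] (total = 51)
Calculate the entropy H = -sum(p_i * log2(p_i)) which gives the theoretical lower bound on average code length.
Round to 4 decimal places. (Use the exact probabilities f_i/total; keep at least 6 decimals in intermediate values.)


Per-symbol terms -p_i * log2(p_i) with p_i = f_i/51:
  p = 1/51 = 0.019608: log2(p) = -5.672425, -p*log2(p) = 0.111224
  p = 10/51 = 0.196078: log2(p) = -2.350497, -p*log2(p) = 0.460882
  p = 15/51 = 0.294118: log2(p) = -1.765535, -p*log2(p) = 0.519275
  p = 16/51 = 0.313725: log2(p) = -1.672425, -p*log2(p) = 0.524682
  p = 3/51 = 0.058824: log2(p) = -4.087463, -p*log2(p) = 0.240439
  p = 6/51 = 0.117647: log2(p) = -3.087463, -p*log2(p) = 0.363231
H = 0.111224 + 0.460882 + 0.519275 + 0.524682 + 0.240439 + 0.363231 = 2.219733

H = 2.2197 bits/symbol
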